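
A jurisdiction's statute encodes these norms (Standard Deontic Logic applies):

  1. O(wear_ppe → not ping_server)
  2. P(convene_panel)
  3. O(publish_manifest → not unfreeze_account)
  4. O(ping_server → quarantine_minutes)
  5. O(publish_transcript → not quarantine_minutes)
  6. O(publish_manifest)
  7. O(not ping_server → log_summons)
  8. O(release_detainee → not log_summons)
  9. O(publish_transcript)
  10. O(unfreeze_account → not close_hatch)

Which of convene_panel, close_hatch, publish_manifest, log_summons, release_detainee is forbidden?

release_detainee

Premise 9 gives O(publish_transcript).
Applying K to premise 5 (O(publish_transcript → not quarantine_minutes)) and O(publish_transcript) yields O(not quarantine_minutes).
The contrapositive of premise 4 (O(ping_server → quarantine_minutes)) is O(not quarantine_minutes → not ping_server), and O(not quarantine_minutes) is already established, so O(not ping_server).
Applying K to premise 7 (O(not ping_server → log_summons)) and O(not ping_server) yields O(log_summons).
Premise 8 is O(release_detainee → not log_summons); contrapositively O(log_summons → not release_detainee). Since O(log_summons) holds, K gives O(not release_detainee).
So O(not release_detainee) holds, i.e. release_detainee is forbidden. None of the other listed options is forbidden under the premises.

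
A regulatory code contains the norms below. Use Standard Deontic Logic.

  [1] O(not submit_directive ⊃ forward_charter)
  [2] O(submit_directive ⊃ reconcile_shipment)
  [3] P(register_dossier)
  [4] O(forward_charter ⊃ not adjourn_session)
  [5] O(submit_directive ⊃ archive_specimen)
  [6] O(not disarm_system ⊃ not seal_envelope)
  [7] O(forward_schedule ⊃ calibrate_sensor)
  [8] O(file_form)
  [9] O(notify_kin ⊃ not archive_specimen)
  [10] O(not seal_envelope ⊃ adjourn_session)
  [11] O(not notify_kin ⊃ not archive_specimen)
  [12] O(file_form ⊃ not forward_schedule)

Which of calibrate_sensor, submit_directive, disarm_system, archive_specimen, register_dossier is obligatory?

Premises 9 and 11 are O(notify_kin ⊃ not archive_specimen) and O(not notify_kin ⊃ not archive_specimen); every ideal world satisfies notify_kin or not notify_kin, so in either case not archive_specimen holds — hence O(not archive_specimen).
Premise 5 is O(submit_directive ⊃ archive_specimen); contrapositively O(not archive_specimen ⊃ not submit_directive). Since O(not archive_specimen) holds, K gives O(not submit_directive).
Premise 1 is O(not submit_directive ⊃ forward_charter); since O(not submit_directive), deontic closure gives O(forward_charter).
Premise 4 is O(forward_charter ⊃ not adjourn_session); since O(forward_charter), deontic closure gives O(not adjourn_session).
Premise 10 is O(not seal_envelope ⊃ adjourn_session); contrapositively O(not adjourn_session ⊃ seal_envelope). Since O(not adjourn_session) holds, K gives O(seal_envelope).
Premise 6, O(not disarm_system ⊃ not seal_envelope), contraposes to O(seal_envelope ⊃ disarm_system); with O(seal_envelope) we get O(disarm_system).
So O(disarm_system) holds — disarm_system is obligatory. None of the other listed options is made obligatory by any chain of premises.

disarm_system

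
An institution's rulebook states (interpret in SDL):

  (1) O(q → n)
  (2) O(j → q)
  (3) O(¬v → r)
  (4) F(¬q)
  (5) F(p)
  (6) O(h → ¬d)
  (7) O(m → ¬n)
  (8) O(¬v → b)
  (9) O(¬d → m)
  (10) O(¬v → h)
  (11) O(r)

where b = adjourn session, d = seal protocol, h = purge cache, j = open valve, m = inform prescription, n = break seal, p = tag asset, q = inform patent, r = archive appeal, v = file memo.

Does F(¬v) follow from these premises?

Yes

Premise 4 is F(¬q), i.e. O(q).
From O(q) and premise 1, O(q → n), we obtain O(n).
Premise 7, O(m → ¬n), contraposes to O(n → ¬m); with O(n) we get O(¬m).
Premise 9 is O(¬d → m); contrapositively O(¬m → d). Since O(¬m) holds, K gives O(d).
Premise 6, O(h → ¬d), contraposes to O(d → ¬h); with O(d) we get O(¬h).
Premise 10 is O(¬v → h); contrapositively O(¬h → v). Since O(¬h) holds, K gives O(v).
Premises 2, 3, 5, 8, 11 do not contribute to this derivation.
So O(v) holds, i.e. F(¬v). The claim follows.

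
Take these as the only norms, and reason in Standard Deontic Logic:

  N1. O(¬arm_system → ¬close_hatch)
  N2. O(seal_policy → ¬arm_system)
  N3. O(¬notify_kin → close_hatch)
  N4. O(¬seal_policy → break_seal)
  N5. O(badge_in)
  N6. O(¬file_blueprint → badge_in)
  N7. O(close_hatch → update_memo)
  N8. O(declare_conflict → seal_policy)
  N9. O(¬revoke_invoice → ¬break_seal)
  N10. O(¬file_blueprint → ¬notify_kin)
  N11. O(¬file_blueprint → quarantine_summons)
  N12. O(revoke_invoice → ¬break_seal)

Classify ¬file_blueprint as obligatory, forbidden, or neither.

Forbidden

Premises 12 and 9 are O(revoke_invoice → ¬break_seal) and O(¬revoke_invoice → ¬break_seal); every ideal world satisfies revoke_invoice or ¬revoke_invoice, so in either case ¬break_seal holds — hence O(¬break_seal).
The contrapositive of premise 4 (O(¬seal_policy → break_seal)) is O(¬break_seal → seal_policy), and O(¬break_seal) is already established, so O(seal_policy).
From O(seal_policy) and premise 2, O(seal_policy → ¬arm_system), we obtain O(¬arm_system).
Premise 1 is O(¬arm_system → ¬close_hatch); since O(¬arm_system), deontic closure gives O(¬close_hatch).
Premise 3 is O(¬notify_kin → close_hatch); contrapositively O(¬close_hatch → notify_kin). Since O(¬close_hatch) holds, K gives O(notify_kin).
Premise 10, O(¬file_blueprint → ¬notify_kin), contraposes to O(notify_kin → file_blueprint); with O(notify_kin) we get O(file_blueprint).
Premises 5, 6, 7, 8, 11 do not contribute to this derivation.
Thus O(file_blueprint), which is F(¬file_blueprint): ¬file_blueprint is forbidden.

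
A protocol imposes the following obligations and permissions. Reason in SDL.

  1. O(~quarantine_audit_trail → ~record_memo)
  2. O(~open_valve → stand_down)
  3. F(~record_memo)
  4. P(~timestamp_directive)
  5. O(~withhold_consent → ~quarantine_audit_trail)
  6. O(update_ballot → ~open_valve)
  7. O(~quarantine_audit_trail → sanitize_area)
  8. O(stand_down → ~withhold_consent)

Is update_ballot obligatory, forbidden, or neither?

Premise 3 is F(~record_memo), i.e. O(record_memo).
The contrapositive of premise 1 (O(~quarantine_audit_trail → ~record_memo)) is O(record_memo → quarantine_audit_trail), and O(record_memo) is already established, so O(quarantine_audit_trail).
The contrapositive of premise 5 (O(~withhold_consent → ~quarantine_audit_trail)) is O(quarantine_audit_trail → withhold_consent), and O(quarantine_audit_trail) is already established, so O(withhold_consent).
Premise 8, O(stand_down → ~withhold_consent), contraposes to O(withhold_consent → ~stand_down); with O(withhold_consent) we get O(~stand_down).
The contrapositive of premise 2 (O(~open_valve → stand_down)) is O(~stand_down → open_valve), and O(~stand_down) is already established, so O(open_valve).
The contrapositive of premise 6 (O(update_ballot → ~open_valve)) is O(open_valve → ~update_ballot), and O(open_valve) is already established, so O(~update_ballot).
Premises 4, 7 do not contribute to this derivation.
Thus O(~update_ballot), which is F(update_ballot): update_ballot is forbidden.

Forbidden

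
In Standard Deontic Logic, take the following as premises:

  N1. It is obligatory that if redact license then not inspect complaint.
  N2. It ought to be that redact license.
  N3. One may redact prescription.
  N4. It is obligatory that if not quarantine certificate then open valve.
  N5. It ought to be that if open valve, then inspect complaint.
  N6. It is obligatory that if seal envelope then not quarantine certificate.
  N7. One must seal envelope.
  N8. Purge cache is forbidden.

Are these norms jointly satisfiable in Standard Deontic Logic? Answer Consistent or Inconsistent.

Inconsistent

From premise 2 we have O(redact_license).
With premise 1, O(redact_license → ¬inspect_complaint), the K-axiom yields O(¬inspect_complaint).
Premise 5, O(open_valve → inspect_complaint), contraposes to O(¬inspect_complaint → ¬open_valve); with O(¬inspect_complaint) we get O(¬open_valve).
Premise 4, O(¬quarantine_certificate → open_valve), contraposes to O(¬open_valve → quarantine_certificate); with O(¬open_valve) we get O(quarantine_certificate).
Premise 6, O(seal_envelope → ¬quarantine_certificate), contraposes to O(quarantine_certificate → ¬seal_envelope); with O(quarantine_certificate) we get O(¬seal_envelope).
But premise 7 directly asserts O(seal_envelope).
We now have both O(¬seal_envelope) and O(seal_envelope) — seal_envelope is simultaneously obligatory and forbidden, violating the D-axiom.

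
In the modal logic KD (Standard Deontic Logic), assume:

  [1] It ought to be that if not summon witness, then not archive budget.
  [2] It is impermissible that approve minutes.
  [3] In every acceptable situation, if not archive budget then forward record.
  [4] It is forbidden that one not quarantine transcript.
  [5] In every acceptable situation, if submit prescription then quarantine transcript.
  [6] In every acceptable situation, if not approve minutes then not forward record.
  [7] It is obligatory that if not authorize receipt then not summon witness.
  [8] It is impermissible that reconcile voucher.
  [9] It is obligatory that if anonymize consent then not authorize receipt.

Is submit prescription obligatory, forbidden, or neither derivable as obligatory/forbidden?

Premise 5 is O(submit_prescription → quarantine_transcript); even if O(quarantine_transcript) held, inferring O(submit_prescription) would be affirming the consequent — invalid.
No premise or chain of K-axiom applications forces O(submit_prescription), and none forces O(¬submit_prescription). So submit_prescription is neither obligatory nor forbidden under these norms.

Neither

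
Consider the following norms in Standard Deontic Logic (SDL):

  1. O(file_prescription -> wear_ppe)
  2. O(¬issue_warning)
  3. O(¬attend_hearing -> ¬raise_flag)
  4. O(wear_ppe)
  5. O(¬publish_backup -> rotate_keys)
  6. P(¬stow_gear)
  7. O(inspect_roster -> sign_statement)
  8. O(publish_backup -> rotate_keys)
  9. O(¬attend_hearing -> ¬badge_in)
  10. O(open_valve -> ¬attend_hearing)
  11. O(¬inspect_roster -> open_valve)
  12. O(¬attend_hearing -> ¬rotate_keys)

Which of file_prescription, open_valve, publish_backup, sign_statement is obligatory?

Premises 5 and 8 are O(¬publish_backup -> rotate_keys) and O(publish_backup -> rotate_keys); every ideal world satisfies ¬publish_backup or publish_backup, so in either case rotate_keys holds — hence O(rotate_keys).
Premise 12 is O(¬attend_hearing -> ¬rotate_keys); contrapositively O(rotate_keys -> attend_hearing). Since O(rotate_keys) holds, K gives O(attend_hearing).
The contrapositive of premise 10 (O(open_valve -> ¬attend_hearing)) is O(attend_hearing -> ¬open_valve), and O(attend_hearing) is already established, so O(¬open_valve).
The contrapositive of premise 11 (O(¬inspect_roster -> open_valve)) is O(¬open_valve -> inspect_roster), and O(¬open_valve) is already established, so O(inspect_roster).
From O(inspect_roster) and premise 7, O(inspect_roster -> sign_statement), we obtain O(sign_statement).
So O(sign_statement) holds — sign_statement is obligatory. None of the other listed options is made obligatory by any chain of premises.

sign_statement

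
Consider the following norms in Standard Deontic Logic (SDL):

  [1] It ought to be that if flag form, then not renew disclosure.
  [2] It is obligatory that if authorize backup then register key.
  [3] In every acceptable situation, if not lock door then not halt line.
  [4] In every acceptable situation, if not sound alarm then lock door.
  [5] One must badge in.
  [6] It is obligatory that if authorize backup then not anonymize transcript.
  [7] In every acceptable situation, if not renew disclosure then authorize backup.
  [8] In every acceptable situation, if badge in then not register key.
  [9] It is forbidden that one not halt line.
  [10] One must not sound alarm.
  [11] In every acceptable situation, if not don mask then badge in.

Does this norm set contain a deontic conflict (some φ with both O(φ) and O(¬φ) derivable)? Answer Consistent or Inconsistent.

Consistent

Premise 3 is O(¬lock_door → ¬halt_line), but O(¬lock_door) is not derivable from the premises, so it does not yield O(¬halt_line).
So O(¬halt_line) is not derivable, and the apparent clash with O(halt_line) does not arise.
A world satisfying every obligation exists (e.g. anonymize_transcript=false, authorize_backup=false, badge_in=true, don_mask=false, flag_form=false, halt_line=true, lock_door=true, register_key=false, renew_disclosure=true, sound_alarm=false); no atom is both obligatory and forbidden, so the set is consistent.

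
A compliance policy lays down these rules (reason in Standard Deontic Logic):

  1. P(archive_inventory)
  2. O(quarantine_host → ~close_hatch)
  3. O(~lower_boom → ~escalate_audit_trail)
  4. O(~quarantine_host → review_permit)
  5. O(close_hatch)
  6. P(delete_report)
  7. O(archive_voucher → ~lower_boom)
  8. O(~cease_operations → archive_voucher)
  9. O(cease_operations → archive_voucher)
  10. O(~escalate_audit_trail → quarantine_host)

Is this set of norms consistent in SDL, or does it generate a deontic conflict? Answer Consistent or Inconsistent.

Premises 8 and 9 are O(~cease_operations → archive_voucher) and O(cease_operations → archive_voucher); every ideal world satisfies ~cease_operations or cease_operations, so in either case archive_voucher holds — hence O(archive_voucher).
Applying K to premise 7 (O(archive_voucher → ~lower_boom)) and O(archive_voucher) yields O(~lower_boom).
With premise 3, O(~lower_boom → ~escalate_audit_trail), the K-axiom yields O(~escalate_audit_trail).
Premise 10 is O(~escalate_audit_trail → quarantine_host); since O(~escalate_audit_trail), deontic closure gives O(quarantine_host).
With premise 2, O(quarantine_host → ~close_hatch), the K-axiom yields O(~close_hatch).
However, premise 5 gives O(close_hatch).
We now have both O(~close_hatch) and O(close_hatch) — close_hatch is simultaneously obligatory and forbidden, violating the D-axiom.

Inconsistent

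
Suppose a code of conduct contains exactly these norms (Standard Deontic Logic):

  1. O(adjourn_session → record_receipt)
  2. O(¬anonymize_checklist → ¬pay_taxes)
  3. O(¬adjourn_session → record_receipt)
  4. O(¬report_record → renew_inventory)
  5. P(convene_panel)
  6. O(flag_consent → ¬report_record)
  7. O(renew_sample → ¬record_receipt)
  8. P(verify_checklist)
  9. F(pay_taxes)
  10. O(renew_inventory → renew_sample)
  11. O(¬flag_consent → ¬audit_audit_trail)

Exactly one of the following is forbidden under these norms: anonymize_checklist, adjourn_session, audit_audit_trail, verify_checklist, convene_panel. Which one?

Premises 3 and 1 cover both cases: O(¬adjourn_session → record_receipt) and O(adjourn_session → record_receipt). Since ¬adjourn_session ∨ adjourn_session is a tautology, O(record_receipt) follows.
Premise 7, O(renew_sample → ¬record_receipt), contraposes to O(record_receipt → ¬renew_sample); with O(record_receipt) we get O(¬renew_sample).
Premise 10 is O(renew_inventory → renew_sample); contrapositively O(¬renew_sample → ¬renew_inventory). Since O(¬renew_sample) holds, K gives O(¬renew_inventory).
Premise 4 is O(¬report_record → renew_inventory); contrapositively O(¬renew_inventory → report_record). Since O(¬renew_inventory) holds, K gives O(report_record).
Premise 6, O(flag_consent → ¬report_record), contraposes to O(report_record → ¬flag_consent); with O(report_record) we get O(¬flag_consent).
From O(¬flag_consent) and premise 11, O(¬flag_consent → ¬audit_audit_trail), we obtain O(¬audit_audit_trail).
So O(¬audit_audit_trail) holds, i.e. audit_audit_trail is forbidden. None of the other listed options is forbidden under the premises.

audit_audit_trail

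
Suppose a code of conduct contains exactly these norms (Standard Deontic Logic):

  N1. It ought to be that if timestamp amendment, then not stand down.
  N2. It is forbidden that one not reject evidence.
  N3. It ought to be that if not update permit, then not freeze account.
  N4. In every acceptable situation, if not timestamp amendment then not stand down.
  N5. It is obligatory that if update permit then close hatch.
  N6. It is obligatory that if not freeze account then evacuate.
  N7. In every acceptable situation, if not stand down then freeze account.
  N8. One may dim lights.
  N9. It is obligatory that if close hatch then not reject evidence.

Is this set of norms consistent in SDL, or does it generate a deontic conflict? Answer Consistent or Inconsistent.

Inconsistent

Premises 1 and 4 cover both cases: O(timestamp_amendment → ¬stand_down) and O(¬timestamp_amendment → ¬stand_down). Since timestamp_amendment ∨ ¬timestamp_amendment is a tautology, O(¬stand_down) follows.
From O(¬stand_down) and premise 7, O(¬stand_down → freeze_account), we obtain O(freeze_account).
Premise 3 is O(¬update_permit → ¬freeze_account); contrapositively O(freeze_account → update_permit). Since O(freeze_account) holds, K gives O(update_permit).
From O(update_permit) and premise 5, O(update_permit → close_hatch), we obtain O(close_hatch).
With premise 9, O(close_hatch → ¬reject_evidence), the K-axiom yields O(¬reject_evidence).
However, F(¬reject_evidence) at premise 2 amounts to O(reject_evidence).
We now have both O(¬reject_evidence) and O(reject_evidence) — reject_evidence is simultaneously obligatory and forbidden, violating the D-axiom.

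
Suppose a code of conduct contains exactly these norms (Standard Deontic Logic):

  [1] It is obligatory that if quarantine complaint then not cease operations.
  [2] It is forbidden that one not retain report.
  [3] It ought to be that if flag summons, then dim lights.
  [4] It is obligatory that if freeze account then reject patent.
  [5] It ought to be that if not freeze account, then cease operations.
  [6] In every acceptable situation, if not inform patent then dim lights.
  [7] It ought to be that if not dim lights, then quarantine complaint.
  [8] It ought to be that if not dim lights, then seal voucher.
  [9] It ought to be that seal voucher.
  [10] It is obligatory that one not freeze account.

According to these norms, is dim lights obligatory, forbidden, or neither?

Obligatory

Premise 10 states O(¬freeze_account) outright.
With premise 5, O(¬freeze_account → cease_operations), the K-axiom yields O(cease_operations).
The contrapositive of premise 1 (O(quarantine_complaint → ¬cease_operations)) is O(cease_operations → ¬quarantine_complaint), and O(cease_operations) is already established, so O(¬quarantine_complaint).
The contrapositive of premise 7 (O(¬dim_lights → quarantine_complaint)) is O(¬quarantine_complaint → dim_lights), and O(¬quarantine_complaint) is already established, so O(dim_lights).
Premises 2, 3, 4, 6, 8, 9 do not contribute to this derivation.
Hence dim_lights is obligatory.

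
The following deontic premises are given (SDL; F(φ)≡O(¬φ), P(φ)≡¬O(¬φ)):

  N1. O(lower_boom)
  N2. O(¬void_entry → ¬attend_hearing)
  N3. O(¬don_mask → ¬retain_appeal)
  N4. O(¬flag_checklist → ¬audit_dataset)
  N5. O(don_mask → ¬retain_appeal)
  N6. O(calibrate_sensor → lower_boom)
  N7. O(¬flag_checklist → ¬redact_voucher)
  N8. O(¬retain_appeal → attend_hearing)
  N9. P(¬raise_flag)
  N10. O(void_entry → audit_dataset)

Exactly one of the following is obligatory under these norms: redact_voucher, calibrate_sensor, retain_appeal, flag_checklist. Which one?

Premises 5 and 3 cover both cases: O(don_mask → ¬retain_appeal) and O(¬don_mask → ¬retain_appeal). Since don_mask ∨ ¬don_mask is a tautology, O(¬retain_appeal) follows.
Applying K to premise 8 (O(¬retain_appeal → attend_hearing)) and O(¬retain_appeal) yields O(attend_hearing).
The contrapositive of premise 2 (O(¬void_entry → ¬attend_hearing)) is O(attend_hearing → void_entry), and O(attend_hearing) is already established, so O(void_entry).
Premise 10 is O(void_entry → audit_dataset); since O(void_entry), deontic closure gives O(audit_dataset).
The contrapositive of premise 4 (O(¬flag_checklist → ¬audit_dataset)) is O(audit_dataset → flag_checklist), and O(audit_dataset) is already established, so O(flag_checklist).
So O(flag_checklist) holds — flag_checklist is obligatory. None of the other listed options is made obligatory by any chain of premises.

flag_checklist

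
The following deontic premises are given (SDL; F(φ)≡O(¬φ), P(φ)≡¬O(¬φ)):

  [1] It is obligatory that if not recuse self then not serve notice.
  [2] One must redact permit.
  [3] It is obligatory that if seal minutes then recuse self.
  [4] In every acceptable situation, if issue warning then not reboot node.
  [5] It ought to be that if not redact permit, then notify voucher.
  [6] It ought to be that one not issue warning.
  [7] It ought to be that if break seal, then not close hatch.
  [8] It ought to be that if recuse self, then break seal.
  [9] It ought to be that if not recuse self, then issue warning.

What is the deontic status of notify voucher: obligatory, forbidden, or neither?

Neither

Premise 5 is O(¬redact_permit → notify_voucher), but O(¬redact_permit) is not derivable from the premises, so it does not yield O(notify_voucher).
No premise or chain of K-axiom applications forces O(notify_voucher), and none forces O(¬notify_voucher). So notify_voucher is neither obligatory nor forbidden under these norms.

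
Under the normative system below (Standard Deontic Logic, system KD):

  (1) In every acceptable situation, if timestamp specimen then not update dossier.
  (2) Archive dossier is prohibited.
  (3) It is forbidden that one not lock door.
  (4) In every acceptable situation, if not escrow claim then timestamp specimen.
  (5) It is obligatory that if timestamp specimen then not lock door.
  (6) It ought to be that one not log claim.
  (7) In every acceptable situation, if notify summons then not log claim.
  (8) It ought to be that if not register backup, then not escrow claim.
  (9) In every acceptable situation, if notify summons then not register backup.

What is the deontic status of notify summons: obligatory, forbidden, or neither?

Forbidden

Premise 3, F(¬lock_door), is equivalent to O(lock_door).
The contrapositive of premise 5 (O(timestamp_specimen → ¬lock_door)) is O(lock_door → ¬timestamp_specimen), and O(lock_door) is already established, so O(¬timestamp_specimen).
Premise 4 is O(¬escrow_claim → timestamp_specimen); contrapositively O(¬timestamp_specimen → escrow_claim). Since O(¬timestamp_specimen) holds, K gives O(escrow_claim).
Premise 8, O(¬register_backup → ¬escrow_claim), contraposes to O(escrow_claim → register_backup); with O(escrow_claim) we get O(register_backup).
Premise 9, O(notify_summons → ¬register_backup), contraposes to O(register_backup → ¬notify_summons); with O(register_backup) we get O(¬notify_summons).
Premises 1, 2, 6, 7 do not contribute to this derivation.
Thus O(¬notify_summons), which is F(notify_summons): notify_summons is forbidden.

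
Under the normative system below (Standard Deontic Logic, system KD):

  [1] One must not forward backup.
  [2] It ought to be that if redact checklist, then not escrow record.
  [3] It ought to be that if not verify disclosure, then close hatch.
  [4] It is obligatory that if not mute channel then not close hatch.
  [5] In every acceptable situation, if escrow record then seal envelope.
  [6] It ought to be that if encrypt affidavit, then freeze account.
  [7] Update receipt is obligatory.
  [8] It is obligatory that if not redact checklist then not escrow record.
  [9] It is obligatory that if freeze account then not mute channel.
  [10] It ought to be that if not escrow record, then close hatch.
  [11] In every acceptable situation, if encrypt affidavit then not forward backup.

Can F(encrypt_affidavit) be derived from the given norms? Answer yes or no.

Yes

Premises 8 and 2 are O(¬redact_checklist → ¬escrow_record) and O(redact_checklist → ¬escrow_record); every ideal world satisfies ¬redact_checklist or redact_checklist, so in either case ¬escrow_record holds — hence O(¬escrow_record).
Applying K to premise 10 (O(¬escrow_record → close_hatch)) and O(¬escrow_record) yields O(close_hatch).
Premise 4, O(¬mute_channel → ¬close_hatch), contraposes to O(close_hatch → mute_channel); with O(close_hatch) we get O(mute_channel).
The contrapositive of premise 9 (O(freeze_account → ¬mute_channel)) is O(mute_channel → ¬freeze_account), and O(mute_channel) is already established, so O(¬freeze_account).
Premise 6 is O(encrypt_affidavit → freeze_account); contrapositively O(¬freeze_account → ¬encrypt_affidavit). Since O(¬freeze_account) holds, K gives O(¬encrypt_affidavit).
Premises 1, 3, 5, 7, 11 do not contribute to this derivation.
So O(¬encrypt_affidavit) holds, i.e. F(encrypt_affidavit). The claim follows.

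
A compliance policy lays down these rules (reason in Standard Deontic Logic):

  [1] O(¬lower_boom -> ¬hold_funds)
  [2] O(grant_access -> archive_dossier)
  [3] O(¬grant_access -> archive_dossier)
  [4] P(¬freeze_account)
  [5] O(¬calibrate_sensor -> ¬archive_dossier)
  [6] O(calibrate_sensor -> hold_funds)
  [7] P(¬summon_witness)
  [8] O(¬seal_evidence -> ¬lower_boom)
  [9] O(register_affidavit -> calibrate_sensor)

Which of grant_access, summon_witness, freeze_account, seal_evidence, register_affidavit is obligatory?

By case analysis on ¬grant_access: premise 3 gives O(¬grant_access -> archive_dossier) and premise 2 gives O(grant_access -> archive_dossier), so O(archive_dossier) either way.
Premise 5 is O(¬calibrate_sensor -> ¬archive_dossier); contrapositively O(archive_dossier -> calibrate_sensor). Since O(archive_dossier) holds, K gives O(calibrate_sensor).
From O(calibrate_sensor) and premise 6, O(calibrate_sensor -> hold_funds), we obtain O(hold_funds).
The contrapositive of premise 1 (O(¬lower_boom -> ¬hold_funds)) is O(hold_funds -> lower_boom), and O(hold_funds) is already established, so O(lower_boom).
Premise 8, O(¬seal_evidence -> ¬lower_boom), contraposes to O(lower_boom -> seal_evidence); with O(lower_boom) we get O(seal_evidence).
So O(seal_evidence) holds — seal_evidence is obligatory. None of the other listed options is made obligatory by any chain of premises.

seal_evidence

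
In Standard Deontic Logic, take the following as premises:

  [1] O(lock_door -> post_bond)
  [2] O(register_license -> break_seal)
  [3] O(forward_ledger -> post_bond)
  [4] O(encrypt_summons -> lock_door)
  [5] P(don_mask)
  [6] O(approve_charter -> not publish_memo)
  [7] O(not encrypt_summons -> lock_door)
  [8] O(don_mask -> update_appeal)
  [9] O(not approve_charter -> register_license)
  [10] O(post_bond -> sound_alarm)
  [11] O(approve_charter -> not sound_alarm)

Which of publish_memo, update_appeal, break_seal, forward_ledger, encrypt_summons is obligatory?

break_seal

By case analysis on encrypt_summons: premise 4 gives O(encrypt_summons -> lock_door) and premise 7 gives O(not encrypt_summons -> lock_door), so O(lock_door) either way.
Applying K to premise 1 (O(lock_door -> post_bond)) and O(lock_door) yields O(post_bond).
Applying K to premise 10 (O(post_bond -> sound_alarm)) and O(post_bond) yields O(sound_alarm).
Premise 11 is O(approve_charter -> not sound_alarm); contrapositively O(sound_alarm -> not approve_charter). Since O(sound_alarm) holds, K gives O(not approve_charter).
Applying K to premise 9 (O(not approve_charter -> register_license)) and O(not approve_charter) yields O(register_license).
From O(register_license) and premise 2, O(register_license -> break_seal), we obtain O(break_seal).
So O(break_seal) holds — break_seal is obligatory. None of the other listed options is made obligatory by any chain of premises.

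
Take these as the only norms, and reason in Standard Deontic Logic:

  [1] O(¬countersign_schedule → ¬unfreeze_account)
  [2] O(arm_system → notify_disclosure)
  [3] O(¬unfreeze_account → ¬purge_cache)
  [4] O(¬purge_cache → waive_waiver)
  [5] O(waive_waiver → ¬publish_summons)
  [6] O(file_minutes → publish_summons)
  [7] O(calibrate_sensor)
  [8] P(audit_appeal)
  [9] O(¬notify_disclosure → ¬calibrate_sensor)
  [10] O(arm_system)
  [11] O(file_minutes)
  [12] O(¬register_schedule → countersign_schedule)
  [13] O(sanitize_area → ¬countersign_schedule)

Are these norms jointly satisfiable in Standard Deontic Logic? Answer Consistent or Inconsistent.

Consistent

Premise 9 is O(¬notify_disclosure → ¬calibrate_sensor), but O(¬notify_disclosure) is not derivable from the premises, so it does not yield O(¬calibrate_sensor).
So O(¬calibrate_sensor) is not derivable, and the apparent clash with O(calibrate_sensor) does not arise.
A world satisfying every obligation exists (e.g. arm_system=true, audit_appeal=false, calibrate_sensor=true, countersign_schedule=true, file_minutes=true, notify_disclosure=true, publish_summons=true, purge_cache=true, register_schedule=false, sanitize_area=false, unfreeze_account=true, waive_waiver=false); no atom is both obligatory and forbidden, so the set is consistent.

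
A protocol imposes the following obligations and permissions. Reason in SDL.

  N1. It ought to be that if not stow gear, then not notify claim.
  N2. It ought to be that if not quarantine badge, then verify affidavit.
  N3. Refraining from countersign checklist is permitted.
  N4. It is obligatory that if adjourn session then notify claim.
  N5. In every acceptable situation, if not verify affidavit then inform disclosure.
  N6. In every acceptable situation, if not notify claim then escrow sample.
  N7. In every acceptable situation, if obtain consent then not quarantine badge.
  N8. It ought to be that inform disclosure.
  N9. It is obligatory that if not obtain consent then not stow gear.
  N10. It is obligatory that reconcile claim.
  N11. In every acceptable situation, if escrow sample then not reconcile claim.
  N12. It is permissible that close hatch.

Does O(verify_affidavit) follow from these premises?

Yes

From premise 10 we have O(reconcile_claim).
The contrapositive of premise 11 (O(escrow_sample → ¬reconcile_claim)) is O(reconcile_claim → ¬escrow_sample), and O(reconcile_claim) is already established, so O(¬escrow_sample).
The contrapositive of premise 6 (O(¬notify_claim → escrow_sample)) is O(¬escrow_sample → notify_claim), and O(¬escrow_sample) is already established, so O(notify_claim).
The contrapositive of premise 1 (O(¬stow_gear → ¬notify_claim)) is O(notify_claim → stow_gear), and O(notify_claim) is already established, so O(stow_gear).
Premise 9, O(¬obtain_consent → ¬stow_gear), contraposes to O(stow_gear → obtain_consent); with O(stow_gear) we get O(obtain_consent).
With premise 7, O(obtain_consent → ¬quarantine_badge), the K-axiom yields O(¬quarantine_badge).
Applying K to premise 2 (O(¬quarantine_badge → verify_affidavit)) and O(¬quarantine_badge) yields O(verify_affidavit).
Premises 3, 4, 5, 8, 12 do not contribute to this derivation.
So O(verify_affidavit) follows.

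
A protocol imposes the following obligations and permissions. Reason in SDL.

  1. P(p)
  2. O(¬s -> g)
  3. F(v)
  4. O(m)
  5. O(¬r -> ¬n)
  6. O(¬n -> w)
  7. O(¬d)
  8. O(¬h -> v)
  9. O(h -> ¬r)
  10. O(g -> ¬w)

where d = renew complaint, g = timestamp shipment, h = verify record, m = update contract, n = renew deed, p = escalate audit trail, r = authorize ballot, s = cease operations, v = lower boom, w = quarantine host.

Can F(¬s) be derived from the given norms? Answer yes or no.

Premise 3 is F(v), i.e. O(¬v).
Premise 8 is O(¬h -> v); contrapositively O(¬v -> h). Since O(¬v) holds, K gives O(h).
Applying K to premise 9 (O(h -> ¬r)) and O(h) yields O(¬r).
With premise 5, O(¬r -> ¬n), the K-axiom yields O(¬n).
Premise 6 is O(¬n -> w); since O(¬n), deontic closure gives O(w).
Premise 10, O(g -> ¬w), contraposes to O(w -> ¬g); with O(w) we get O(¬g).
Premise 2 is O(¬s -> g); contrapositively O(¬g -> s). Since O(¬g) holds, K gives O(s).
Premises 1, 4, 7 do not contribute to this derivation.
So O(s) holds, i.e. F(¬s). The claim follows.

Yes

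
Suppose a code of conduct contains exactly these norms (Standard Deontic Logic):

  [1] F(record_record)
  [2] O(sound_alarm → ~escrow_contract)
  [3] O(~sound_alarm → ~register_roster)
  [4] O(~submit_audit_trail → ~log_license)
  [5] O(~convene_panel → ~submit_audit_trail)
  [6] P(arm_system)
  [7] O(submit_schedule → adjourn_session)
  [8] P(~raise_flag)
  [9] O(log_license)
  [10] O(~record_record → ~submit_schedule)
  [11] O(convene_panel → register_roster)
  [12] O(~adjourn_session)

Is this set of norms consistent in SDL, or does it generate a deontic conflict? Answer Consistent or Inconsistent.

Consistent

Premise 7 is O(submit_schedule → adjourn_session), but O(submit_schedule) is not derivable from the premises, so it does not yield O(adjourn_session).
So O(adjourn_session) is not derivable, and the apparent clash with O(~adjourn_session) does not arise.
A world satisfying every obligation exists (e.g. adjourn_session=false, arm_system=false, convene_panel=true, escrow_contract=false, log_license=true, raise_flag=false, record_record=false, register_roster=true, sound_alarm=true, submit_audit_trail=true, submit_schedule=false); no atom is both obligatory and forbidden, so the set is consistent.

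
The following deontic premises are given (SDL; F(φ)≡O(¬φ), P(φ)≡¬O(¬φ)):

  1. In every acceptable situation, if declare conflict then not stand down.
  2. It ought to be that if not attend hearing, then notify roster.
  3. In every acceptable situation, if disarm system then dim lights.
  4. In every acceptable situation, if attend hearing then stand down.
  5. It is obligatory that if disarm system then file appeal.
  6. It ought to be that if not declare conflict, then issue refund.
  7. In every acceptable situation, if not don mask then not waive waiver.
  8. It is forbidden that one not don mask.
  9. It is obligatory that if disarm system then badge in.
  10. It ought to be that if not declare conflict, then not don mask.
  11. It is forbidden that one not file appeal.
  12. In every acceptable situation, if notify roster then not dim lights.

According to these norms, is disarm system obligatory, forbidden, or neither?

Forbidden

F(¬don_mask) at premise 8 means O(don_mask).
Premise 10, O(¬declare_conflict → ¬don_mask), contraposes to O(don_mask → declare_conflict); with O(don_mask) we get O(declare_conflict).
With premise 1, O(declare_conflict → ¬stand_down), the K-axiom yields O(¬stand_down).
Premise 4 is O(attend_hearing → stand_down); contrapositively O(¬stand_down → ¬attend_hearing). Since O(¬stand_down) holds, K gives O(¬attend_hearing).
From O(¬attend_hearing) and premise 2, O(¬attend_hearing → notify_roster), we obtain O(notify_roster).
Premise 12 is O(notify_roster → ¬dim_lights); since O(notify_roster), deontic closure gives O(¬dim_lights).
Premise 3, O(disarm_system → dim_lights), contraposes to O(¬dim_lights → ¬disarm_system); with O(¬dim_lights) we get O(¬disarm_system).
Premises 5, 6, 7, 9, 11 do not contribute to this derivation.
Thus O(¬disarm_system), which is F(disarm_system): disarm_system is forbidden.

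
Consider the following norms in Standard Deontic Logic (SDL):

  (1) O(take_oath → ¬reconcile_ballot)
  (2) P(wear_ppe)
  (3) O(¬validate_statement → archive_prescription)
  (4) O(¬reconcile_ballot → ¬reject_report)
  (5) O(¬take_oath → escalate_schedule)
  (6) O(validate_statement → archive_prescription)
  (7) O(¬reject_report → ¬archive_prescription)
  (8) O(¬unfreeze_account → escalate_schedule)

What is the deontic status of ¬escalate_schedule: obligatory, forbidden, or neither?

Forbidden

Premises 3 and 6 cover both cases: O(¬validate_statement → archive_prescription) and O(validate_statement → archive_prescription). Since ¬validate_statement ∨ validate_statement is a tautology, O(archive_prescription) follows.
Premise 7, O(¬reject_report → ¬archive_prescription), contraposes to O(archive_prescription → reject_report); with O(archive_prescription) we get O(reject_report).
Premise 4, O(¬reconcile_ballot → ¬reject_report), contraposes to O(reject_report → reconcile_ballot); with O(reject_report) we get O(reconcile_ballot).
Premise 1 is O(take_oath → ¬reconcile_ballot); contrapositively O(reconcile_ballot → ¬take_oath). Since O(reconcile_ballot) holds, K gives O(¬take_oath).
Applying K to premise 5 (O(¬take_oath → escalate_schedule)) and O(¬take_oath) yields O(escalate_schedule).
Premises 2, 8 do not contribute to this derivation.
Thus O(escalate_schedule), which is F(¬escalate_schedule): ¬escalate_schedule is forbidden.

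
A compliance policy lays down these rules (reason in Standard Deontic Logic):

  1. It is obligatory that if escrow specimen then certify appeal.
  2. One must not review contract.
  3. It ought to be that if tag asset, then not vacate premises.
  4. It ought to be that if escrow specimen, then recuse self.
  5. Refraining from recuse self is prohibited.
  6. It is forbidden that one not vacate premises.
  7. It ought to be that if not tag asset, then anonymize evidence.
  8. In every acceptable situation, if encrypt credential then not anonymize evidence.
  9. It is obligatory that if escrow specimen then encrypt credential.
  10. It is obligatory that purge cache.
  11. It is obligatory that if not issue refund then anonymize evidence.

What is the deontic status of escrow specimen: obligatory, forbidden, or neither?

Forbidden

Premise 6 is F(¬vacate_premises), i.e. O(vacate_premises).
Premise 3 is O(tag_asset → ¬vacate_premises); contrapositively O(vacate_premises → ¬tag_asset). Since O(vacate_premises) holds, K gives O(¬tag_asset).
From O(¬tag_asset) and premise 7, O(¬tag_asset → anonymize_evidence), we obtain O(anonymize_evidence).
The contrapositive of premise 8 (O(encrypt_credential → ¬anonymize_evidence)) is O(anonymize_evidence → ¬encrypt_credential), and O(anonymize_evidence) is already established, so O(¬encrypt_credential).
Premise 9 is O(escrow_specimen → encrypt_credential); contrapositively O(¬encrypt_credential → ¬escrow_specimen). Since O(¬encrypt_credential) holds, K gives O(¬escrow_specimen).
Premises 1, 2, 4, 5, 10, 11 do not contribute to this derivation.
Thus O(¬escrow_specimen), which is F(escrow_specimen): escrow_specimen is forbidden.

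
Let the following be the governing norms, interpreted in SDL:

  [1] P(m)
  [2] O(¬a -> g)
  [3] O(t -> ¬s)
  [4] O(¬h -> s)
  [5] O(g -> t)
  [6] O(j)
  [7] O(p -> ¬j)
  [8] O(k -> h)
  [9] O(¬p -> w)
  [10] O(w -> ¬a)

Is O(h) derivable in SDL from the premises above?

Premise 6 gives O(j).
The contrapositive of premise 7 (O(p -> ¬j)) is O(j -> ¬p), and O(j) is already established, so O(¬p).
With premise 9, O(¬p -> w), the K-axiom yields O(w).
With premise 10, O(w -> ¬a), the K-axiom yields O(¬a).
From O(¬a) and premise 2, O(¬a -> g), we obtain O(g).
Premise 5 is O(g -> t); since O(g), deontic closure gives O(t).
Applying K to premise 3 (O(t -> ¬s)) and O(t) yields O(¬s).
Premise 4, O(¬h -> s), contraposes to O(¬s -> h); with O(¬s) we get O(h).
Premises 1, 8 do not contribute to this derivation.
So O(h) follows.

Yes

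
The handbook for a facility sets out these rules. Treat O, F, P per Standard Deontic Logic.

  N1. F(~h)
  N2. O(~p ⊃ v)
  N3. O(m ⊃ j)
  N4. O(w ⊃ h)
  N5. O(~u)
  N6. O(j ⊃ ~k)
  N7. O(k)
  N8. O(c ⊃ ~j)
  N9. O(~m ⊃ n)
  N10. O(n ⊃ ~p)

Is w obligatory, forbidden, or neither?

Premise 4 is O(w ⊃ h); even if O(h) held, inferring O(w) would be affirming the consequent — invalid.
No premise or chain of K-axiom applications forces O(w), and none forces O(~w). So w is neither obligatory nor forbidden under these norms.

Neither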